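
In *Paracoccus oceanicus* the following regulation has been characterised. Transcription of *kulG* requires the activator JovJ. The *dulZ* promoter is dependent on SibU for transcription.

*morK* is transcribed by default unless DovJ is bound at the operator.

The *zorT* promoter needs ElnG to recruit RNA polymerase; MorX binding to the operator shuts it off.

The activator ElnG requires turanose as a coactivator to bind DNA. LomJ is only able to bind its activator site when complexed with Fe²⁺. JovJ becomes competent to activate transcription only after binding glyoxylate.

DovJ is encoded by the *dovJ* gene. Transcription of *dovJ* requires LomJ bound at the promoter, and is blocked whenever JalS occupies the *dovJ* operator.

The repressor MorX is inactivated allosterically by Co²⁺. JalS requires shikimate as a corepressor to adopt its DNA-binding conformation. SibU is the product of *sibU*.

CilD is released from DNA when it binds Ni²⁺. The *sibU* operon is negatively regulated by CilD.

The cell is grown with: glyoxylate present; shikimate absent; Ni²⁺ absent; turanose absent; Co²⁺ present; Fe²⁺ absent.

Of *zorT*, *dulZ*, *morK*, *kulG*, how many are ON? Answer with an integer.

2

Turanose is absent, so ElnG is inactive.
Co²⁺ is present, so MorX is inactive.
Required activator ElnG is absent, so *zorT* is not transcribed.
→ *zorT* is OFF.
Ni²⁺ is absent, so CilD is active.
With repressor CilD bound, *sibU* is not transcribed.
So SibU is not produced.
Required activator SibU is absent, so *dulZ* is not transcribed.
→ *dulZ* is OFF.
Shikimate is absent, so JalS is inactive.
Fe²⁺ is absent, so LomJ is inactive.
Required activator LomJ is absent, so *dovJ* is not transcribed.
So DovJ is not produced.
With no repressor bound, *morK* is transcribed.
→ *morK* is ON.
Glyoxylate is present, so JovJ is active.
No repressor is bound and JovJ is active, so *kulG* is transcribed.
→ *kulG* is ON.
2 of the 4 genes are transcribed.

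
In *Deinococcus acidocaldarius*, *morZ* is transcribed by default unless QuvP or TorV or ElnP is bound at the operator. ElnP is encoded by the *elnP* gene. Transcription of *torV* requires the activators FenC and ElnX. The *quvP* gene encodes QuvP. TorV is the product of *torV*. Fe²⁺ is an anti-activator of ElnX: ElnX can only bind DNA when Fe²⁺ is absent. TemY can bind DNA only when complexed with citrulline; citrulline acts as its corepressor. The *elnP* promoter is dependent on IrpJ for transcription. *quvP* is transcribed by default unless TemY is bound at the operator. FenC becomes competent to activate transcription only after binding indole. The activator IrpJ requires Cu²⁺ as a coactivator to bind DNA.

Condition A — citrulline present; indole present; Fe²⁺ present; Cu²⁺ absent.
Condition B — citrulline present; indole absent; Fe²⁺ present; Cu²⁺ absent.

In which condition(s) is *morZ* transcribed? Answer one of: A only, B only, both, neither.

Condition A:
Citrulline is present, so TemY is active.
With repressor TemY bound, *quvP* is not transcribed.
So QuvP is not produced.
Indole is present, so FenC is active.
Fe²⁺ is present, so ElnX is inactive.
Required activator ElnX is absent, so *torV* is not transcribed.
So TorV is not produced.
Cu²⁺ is absent, so IrpJ is inactive.
Required activator IrpJ is absent, so *elnP* is not transcribed.
So ElnP is not produced.
With no repressor bound, *morZ* is transcribed.
→ *morZ* is ON in A.
Condition B:
Citrulline is present, so TemY is active.
With repressor TemY bound, *quvP* is not transcribed.
So QuvP is not produced.
Indole is absent, so FenC is inactive.
Fe²⁺ is present, so ElnX is inactive.
Required activator FenC is absent, so *torV* is not transcribed.
So TorV is not produced.
Cu²⁺ is absent, so IrpJ is inactive.
Required activator IrpJ is absent, so *elnP* is not transcribed.
So ElnP is not produced.
With no repressor bound, *morZ* is transcribed.
→ *morZ* is ON in B.

both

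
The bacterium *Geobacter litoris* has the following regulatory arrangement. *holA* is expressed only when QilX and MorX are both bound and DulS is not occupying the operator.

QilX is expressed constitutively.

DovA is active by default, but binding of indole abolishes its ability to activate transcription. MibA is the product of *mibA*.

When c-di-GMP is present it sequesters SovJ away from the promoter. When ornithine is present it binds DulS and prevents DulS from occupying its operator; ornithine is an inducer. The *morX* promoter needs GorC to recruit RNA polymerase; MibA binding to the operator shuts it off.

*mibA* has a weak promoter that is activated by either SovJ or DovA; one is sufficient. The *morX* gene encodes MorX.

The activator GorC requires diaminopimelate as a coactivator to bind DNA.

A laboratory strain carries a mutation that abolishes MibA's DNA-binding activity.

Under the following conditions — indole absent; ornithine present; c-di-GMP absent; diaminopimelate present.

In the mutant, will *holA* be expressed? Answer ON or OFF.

ON

Ornithine is present, so DulS is inactive.
QilX is produced constitutively and is active.
Diaminopimelate is present, so GorC is active.
MibA is non-functional in this strain, so it has no effect.
No repressor is bound and GorC is active, so *morX* is transcribed.
So MorX is produced and active.
No repressor is bound and QilX and MorX are active, so *holA* is transcribed.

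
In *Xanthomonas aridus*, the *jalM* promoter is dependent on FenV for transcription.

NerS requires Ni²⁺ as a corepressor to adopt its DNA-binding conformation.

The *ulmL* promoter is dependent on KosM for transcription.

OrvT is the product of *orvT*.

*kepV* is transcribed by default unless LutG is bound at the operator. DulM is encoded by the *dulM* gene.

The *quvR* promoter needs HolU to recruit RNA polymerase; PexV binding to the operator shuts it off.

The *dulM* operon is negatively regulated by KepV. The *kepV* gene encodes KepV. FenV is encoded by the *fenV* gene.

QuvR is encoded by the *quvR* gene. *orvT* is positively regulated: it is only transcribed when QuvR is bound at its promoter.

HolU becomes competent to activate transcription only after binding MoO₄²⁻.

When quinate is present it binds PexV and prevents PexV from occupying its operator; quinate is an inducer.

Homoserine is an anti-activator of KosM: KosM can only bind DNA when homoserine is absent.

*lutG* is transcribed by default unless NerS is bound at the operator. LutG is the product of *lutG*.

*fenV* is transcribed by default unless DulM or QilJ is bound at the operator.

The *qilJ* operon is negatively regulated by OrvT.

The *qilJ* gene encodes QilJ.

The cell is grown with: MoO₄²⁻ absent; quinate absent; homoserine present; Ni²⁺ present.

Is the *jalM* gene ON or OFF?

Ni²⁺ is present, so NerS is active.
With repressor NerS bound, *lutG* is not transcribed.
So LutG is not produced.
With no repressor bound, *kepV* is transcribed.
So KepV is produced and active.
With repressor KepV bound, *dulM* is not transcribed.
So DulM is not produced.
Quinate is absent, so PexV is active.
MoO₄²⁻ is absent, so HolU is inactive.
With repressor PexV bound, *quvR* is not transcribed.
So QuvR is not produced.
Required activator QuvR is absent, so *orvT* is not transcribed.
So OrvT is not produced.
With no repressor bound, *qilJ* is transcribed.
So QilJ is produced and active.
With repressor QilJ bound, *fenV* is not transcribed.
So FenV is not produced.
Required activator FenV is absent, so *jalM* is not transcribed.

OFF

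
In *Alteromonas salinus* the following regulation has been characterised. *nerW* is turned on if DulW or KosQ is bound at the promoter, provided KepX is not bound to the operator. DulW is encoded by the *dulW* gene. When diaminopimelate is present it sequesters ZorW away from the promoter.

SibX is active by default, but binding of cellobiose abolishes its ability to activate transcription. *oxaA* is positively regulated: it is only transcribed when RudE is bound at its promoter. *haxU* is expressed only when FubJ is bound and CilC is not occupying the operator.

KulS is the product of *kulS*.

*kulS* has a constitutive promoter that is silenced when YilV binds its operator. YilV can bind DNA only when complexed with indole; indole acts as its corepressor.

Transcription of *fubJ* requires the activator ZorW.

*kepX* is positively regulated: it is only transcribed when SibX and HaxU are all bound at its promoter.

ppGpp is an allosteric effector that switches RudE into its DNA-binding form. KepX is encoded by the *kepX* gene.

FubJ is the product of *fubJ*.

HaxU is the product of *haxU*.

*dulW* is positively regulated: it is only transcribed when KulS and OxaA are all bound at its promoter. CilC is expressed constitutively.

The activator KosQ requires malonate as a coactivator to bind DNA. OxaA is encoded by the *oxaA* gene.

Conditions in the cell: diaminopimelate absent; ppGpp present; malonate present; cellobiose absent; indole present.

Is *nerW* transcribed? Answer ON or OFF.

Indole is present, so YilV is active.
With repressor YilV bound, *kulS* is not transcribed.
So KulS is not produced.
ppGpp is present, so RudE is active.
No repressor is bound and RudE is active, so *oxaA* is transcribed.
So OxaA is produced and active.
Required activator KulS is absent, so *dulW* is not transcribed.
So DulW is not produced.
Cellobiose is absent, so SibX is active.
Diaminopimelate is absent, so ZorW is active.
No repressor is bound and ZorW is active, so *fubJ* is transcribed.
So FubJ is produced and active.
CilC is produced constitutively and is active.
With repressor CilC bound, *haxU* is not transcribed.
So HaxU is not produced.
Required activator HaxU is absent, so *kepX* is not transcribed.
So KepX is not produced.
Malonate is present, so KosQ is active.
Activator KosQ is present, so *nerW* is transcribed.

ON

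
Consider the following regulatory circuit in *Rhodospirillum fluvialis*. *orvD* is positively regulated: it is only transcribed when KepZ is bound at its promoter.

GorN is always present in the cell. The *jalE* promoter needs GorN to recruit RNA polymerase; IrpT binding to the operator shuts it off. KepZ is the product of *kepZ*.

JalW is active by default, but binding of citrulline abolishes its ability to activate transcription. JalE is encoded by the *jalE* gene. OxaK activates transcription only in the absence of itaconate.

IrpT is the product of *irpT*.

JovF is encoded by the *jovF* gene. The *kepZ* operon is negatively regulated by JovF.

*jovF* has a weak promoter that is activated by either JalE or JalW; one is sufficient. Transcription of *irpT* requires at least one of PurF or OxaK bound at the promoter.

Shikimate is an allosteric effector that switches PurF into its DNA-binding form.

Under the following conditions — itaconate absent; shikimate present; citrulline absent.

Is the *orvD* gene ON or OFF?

Shikimate is present, so PurF is active.
Itaconate is absent, so OxaK is active.
Activator PurF is present, so *irpT* is transcribed.
So IrpT is produced and active.
GorN is produced constitutively and is active.
With repressor IrpT bound, *jalE* is not transcribed.
So JalE is not produced.
Citrulline is absent, so JalW is active.
Activator JalW is present, so *jovF* is transcribed.
So JovF is produced and active.
With repressor JovF bound, *kepZ* is not transcribed.
So KepZ is not produced.
Required activator KepZ is absent, so *orvD* is not transcribed.

OFF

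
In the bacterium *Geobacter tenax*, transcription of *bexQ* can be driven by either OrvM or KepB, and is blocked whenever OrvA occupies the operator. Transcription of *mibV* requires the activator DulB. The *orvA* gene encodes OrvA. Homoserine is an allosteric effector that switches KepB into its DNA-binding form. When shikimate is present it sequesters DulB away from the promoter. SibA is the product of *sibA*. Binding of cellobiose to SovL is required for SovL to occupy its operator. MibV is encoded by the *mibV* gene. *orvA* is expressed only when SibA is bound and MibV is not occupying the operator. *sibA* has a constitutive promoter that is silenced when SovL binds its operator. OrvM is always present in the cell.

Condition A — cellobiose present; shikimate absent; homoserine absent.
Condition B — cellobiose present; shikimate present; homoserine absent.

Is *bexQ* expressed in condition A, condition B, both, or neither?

Condition A:
Cellobiose is present, so SovL is active.
With repressor SovL bound, *sibA* is not transcribed.
So SibA is not produced.
Shikimate is absent, so DulB is active.
No repressor is bound and DulB is active, so *mibV* is transcribed.
So MibV is produced and active.
With repressor MibV bound, *orvA* is not transcribed.
So OrvA is not produced.
OrvM is produced constitutively and is active.
Homoserine is absent, so KepB is inactive.
Activator OrvM is present, so *bexQ* is transcribed.
→ *bexQ* is ON in A.
Condition B:
Cellobiose is present, so SovL is active.
With repressor SovL bound, *sibA* is not transcribed.
So SibA is not produced.
Shikimate is present, so DulB is inactive.
Required activator DulB is absent, so *mibV* is not transcribed.
So MibV is not produced.
Required activator SibA is absent, so *orvA* is not transcribed.
So OrvA is not produced.
OrvM is produced constitutively and is active.
Homoserine is absent, so KepB is inactive.
Activator OrvM is present, so *bexQ* is transcribed.
→ *bexQ* is ON in B.

both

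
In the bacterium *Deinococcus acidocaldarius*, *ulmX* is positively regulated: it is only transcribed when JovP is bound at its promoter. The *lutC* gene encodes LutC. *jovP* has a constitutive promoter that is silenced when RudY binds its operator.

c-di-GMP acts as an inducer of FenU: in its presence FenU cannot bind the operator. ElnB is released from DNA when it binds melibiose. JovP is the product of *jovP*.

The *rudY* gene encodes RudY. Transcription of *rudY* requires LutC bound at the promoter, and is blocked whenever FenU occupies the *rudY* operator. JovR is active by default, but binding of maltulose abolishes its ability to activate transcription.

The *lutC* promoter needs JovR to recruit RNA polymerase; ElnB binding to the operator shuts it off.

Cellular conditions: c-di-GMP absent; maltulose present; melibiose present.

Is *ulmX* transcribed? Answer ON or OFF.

Melibiose is present, so ElnB is inactive.
Maltulose is present, so JovR is inactive.
Required activator JovR is absent, so *lutC* is not transcribed.
So LutC is not produced.
c-di-GMP is absent, so FenU is active.
With repressor FenU bound, *rudY* is not transcribed.
So RudY is not produced.
With no repressor bound, *jovP* is transcribed.
So JovP is produced and active.
No repressor is bound and JovP is active, so *ulmX* is transcribed.

ON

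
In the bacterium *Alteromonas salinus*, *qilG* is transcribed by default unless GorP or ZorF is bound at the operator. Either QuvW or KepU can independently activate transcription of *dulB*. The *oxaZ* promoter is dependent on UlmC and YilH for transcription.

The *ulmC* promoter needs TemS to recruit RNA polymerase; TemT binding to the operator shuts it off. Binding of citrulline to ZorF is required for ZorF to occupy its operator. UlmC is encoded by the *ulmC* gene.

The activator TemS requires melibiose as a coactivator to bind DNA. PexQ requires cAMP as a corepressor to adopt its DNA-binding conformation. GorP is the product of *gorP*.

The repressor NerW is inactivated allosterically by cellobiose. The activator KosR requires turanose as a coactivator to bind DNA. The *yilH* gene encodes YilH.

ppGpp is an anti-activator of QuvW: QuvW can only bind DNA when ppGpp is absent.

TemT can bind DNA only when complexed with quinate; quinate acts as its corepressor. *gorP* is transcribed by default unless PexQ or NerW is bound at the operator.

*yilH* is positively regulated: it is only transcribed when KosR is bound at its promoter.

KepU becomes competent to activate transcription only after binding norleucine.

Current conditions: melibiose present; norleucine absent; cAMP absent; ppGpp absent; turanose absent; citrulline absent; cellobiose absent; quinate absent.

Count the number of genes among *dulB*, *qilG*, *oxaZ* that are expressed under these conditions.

ppGpp is absent, so QuvW is active.
Norleucine is absent, so KepU is inactive.
Activator QuvW is present, so *dulB* is transcribed.
→ *dulB* is ON.
cAMP is absent, so PexQ is inactive.
Cellobiose is absent, so NerW is active.
With repressor NerW bound, *gorP* is not transcribed.
So GorP is not produced.
Citrulline is absent, so ZorF is inactive.
With no repressor bound, *qilG* is transcribed.
→ *qilG* is ON.
Melibiose is present, so TemS is active.
Quinate is absent, so TemT is inactive.
No repressor is bound and TemS is active, so *ulmC* is transcribed.
So UlmC is produced and active.
Turanose is absent, so KosR is inactive.
Required activator KosR is absent, so *yilH* is not transcribed.
So YilH is not produced.
Required activator YilH is absent, so *oxaZ* is not transcribed.
→ *oxaZ* is OFF.
2 of the 3 genes are transcribed.

2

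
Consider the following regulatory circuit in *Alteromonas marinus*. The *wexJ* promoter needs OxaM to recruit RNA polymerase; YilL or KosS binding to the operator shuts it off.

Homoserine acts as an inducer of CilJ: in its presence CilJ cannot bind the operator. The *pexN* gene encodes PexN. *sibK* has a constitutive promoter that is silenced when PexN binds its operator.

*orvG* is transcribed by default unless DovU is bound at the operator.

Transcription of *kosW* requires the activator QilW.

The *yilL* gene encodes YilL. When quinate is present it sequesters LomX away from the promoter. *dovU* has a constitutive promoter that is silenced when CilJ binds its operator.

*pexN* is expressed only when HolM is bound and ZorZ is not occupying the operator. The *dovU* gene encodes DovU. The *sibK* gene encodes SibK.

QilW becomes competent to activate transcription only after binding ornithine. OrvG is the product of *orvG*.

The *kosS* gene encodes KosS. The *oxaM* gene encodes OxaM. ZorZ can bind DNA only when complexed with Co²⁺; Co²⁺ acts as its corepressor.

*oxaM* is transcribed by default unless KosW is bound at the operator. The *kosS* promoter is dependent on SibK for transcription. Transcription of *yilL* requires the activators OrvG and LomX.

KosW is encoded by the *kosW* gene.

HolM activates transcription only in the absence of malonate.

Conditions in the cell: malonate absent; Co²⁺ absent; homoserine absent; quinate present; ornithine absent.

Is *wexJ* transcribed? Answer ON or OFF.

Homoserine is absent, so CilJ is active.
With repressor CilJ bound, *dovU* is not transcribed.
So DovU is not produced.
With no repressor bound, *orvG* is transcribed.
So OrvG is produced and active.
Quinate is present, so LomX is inactive.
Required activator LomX is absent, so *yilL* is not transcribed.
So YilL is not produced.
Ornithine is absent, so QilW is inactive.
Required activator QilW is absent, so *kosW* is not transcribed.
So KosW is not produced.
With no repressor bound, *oxaM* is transcribed.
So OxaM is produced and active.
Co²⁺ is absent, so ZorZ is inactive.
Malonate is absent, so HolM is active.
No repressor is bound and HolM is active, so *pexN* is transcribed.
So PexN is produced and active.
With repressor PexN bound, *sibK* is not transcribed.
So SibK is not produced.
Required activator SibK is absent, so *kosS* is not transcribed.
So KosS is not produced.
No repressor is bound and OxaM is active, so *wexJ* is transcribed.

ON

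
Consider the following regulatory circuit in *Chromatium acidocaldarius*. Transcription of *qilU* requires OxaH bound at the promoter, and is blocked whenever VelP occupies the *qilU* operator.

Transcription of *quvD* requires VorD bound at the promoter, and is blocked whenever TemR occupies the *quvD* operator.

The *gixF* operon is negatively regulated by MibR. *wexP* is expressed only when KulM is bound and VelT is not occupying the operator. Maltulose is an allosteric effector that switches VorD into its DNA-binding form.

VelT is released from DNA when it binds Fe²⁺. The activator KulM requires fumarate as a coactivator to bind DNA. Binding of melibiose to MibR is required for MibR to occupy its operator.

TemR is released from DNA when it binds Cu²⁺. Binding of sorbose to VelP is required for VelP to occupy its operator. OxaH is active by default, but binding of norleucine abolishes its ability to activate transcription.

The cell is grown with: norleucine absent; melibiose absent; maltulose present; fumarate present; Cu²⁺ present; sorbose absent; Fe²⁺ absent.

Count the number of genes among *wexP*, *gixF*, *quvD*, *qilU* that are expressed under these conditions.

3

Fumarate is present, so KulM is active.
Fe²⁺ is absent, so VelT is active.
With repressor VelT bound, *wexP* is not transcribed.
→ *wexP* is OFF.
Melibiose is absent, so MibR is inactive.
With no repressor bound, *gixF* is transcribed.
→ *gixF* is ON.
Cu²⁺ is present, so TemR is inactive.
Maltulose is present, so VorD is active.
No repressor is bound and VorD is active, so *quvD* is transcribed.
→ *quvD* is ON.
Sorbose is absent, so VelP is inactive.
Norleucine is absent, so OxaH is active.
No repressor is bound and OxaH is active, so *qilU* is transcribed.
→ *qilU* is ON.
3 of the 4 genes are transcribed.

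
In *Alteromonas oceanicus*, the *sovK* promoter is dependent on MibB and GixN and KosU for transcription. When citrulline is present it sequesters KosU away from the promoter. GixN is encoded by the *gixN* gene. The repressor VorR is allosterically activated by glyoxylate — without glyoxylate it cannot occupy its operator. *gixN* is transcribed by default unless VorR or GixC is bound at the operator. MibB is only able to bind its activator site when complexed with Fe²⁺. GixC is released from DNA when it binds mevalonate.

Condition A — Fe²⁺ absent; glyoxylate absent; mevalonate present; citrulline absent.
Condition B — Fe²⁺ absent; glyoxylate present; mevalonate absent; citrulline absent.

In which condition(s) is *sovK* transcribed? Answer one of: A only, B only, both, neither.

Condition A:
Fe²⁺ is absent, so MibB is inactive.
Glyoxylate is absent, so VorR is inactive.
Mevalonate is present, so GixC is inactive.
With no repressor bound, *gixN* is transcribed.
So GixN is produced and active.
Citrulline is absent, so KosU is active.
Required activator MibB is absent, so *sovK* is not transcribed.
→ *sovK* is OFF in A.
Condition B:
Fe²⁺ is absent, so MibB is inactive.
Glyoxylate is present, so VorR is active.
Mevalonate is absent, so GixC is active.
With repressor VorR bound, *gixN* is not transcribed.
So GixN is not produced.
Citrulline is absent, so KosU is active.
Required activator MibB is absent, so *sovK* is not transcribed.
→ *sovK* is OFF in B.

neither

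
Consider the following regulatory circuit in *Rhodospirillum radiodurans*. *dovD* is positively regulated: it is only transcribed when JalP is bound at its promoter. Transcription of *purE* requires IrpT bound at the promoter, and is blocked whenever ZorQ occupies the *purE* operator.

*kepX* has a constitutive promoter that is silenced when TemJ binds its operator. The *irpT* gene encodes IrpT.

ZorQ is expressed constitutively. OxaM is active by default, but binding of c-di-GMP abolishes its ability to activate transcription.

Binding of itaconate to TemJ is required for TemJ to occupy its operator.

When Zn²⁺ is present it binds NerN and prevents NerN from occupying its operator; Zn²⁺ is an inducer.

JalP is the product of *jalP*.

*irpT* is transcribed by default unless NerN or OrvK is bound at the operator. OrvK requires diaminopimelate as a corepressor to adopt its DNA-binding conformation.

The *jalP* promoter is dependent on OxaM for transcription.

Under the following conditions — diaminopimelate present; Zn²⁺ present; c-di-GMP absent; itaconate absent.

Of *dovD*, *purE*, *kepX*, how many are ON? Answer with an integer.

2

c-di-GMP is absent, so OxaM is active.
No repressor is bound and OxaM is active, so *jalP* is transcribed.
So JalP is produced and active.
No repressor is bound and JalP is active, so *dovD* is transcribed.
→ *dovD* is ON.
Zn²⁺ is present, so NerN is inactive.
Diaminopimelate is present, so OrvK is active.
With repressor OrvK bound, *irpT* is not transcribed.
So IrpT is not produced.
ZorQ is produced constitutively and is active.
With repressor ZorQ bound, *purE* is not transcribed.
→ *purE* is OFF.
Itaconate is absent, so TemJ is inactive.
With no repressor bound, *kepX* is transcribed.
→ *kepX* is ON.
2 of the 3 genes are transcribed.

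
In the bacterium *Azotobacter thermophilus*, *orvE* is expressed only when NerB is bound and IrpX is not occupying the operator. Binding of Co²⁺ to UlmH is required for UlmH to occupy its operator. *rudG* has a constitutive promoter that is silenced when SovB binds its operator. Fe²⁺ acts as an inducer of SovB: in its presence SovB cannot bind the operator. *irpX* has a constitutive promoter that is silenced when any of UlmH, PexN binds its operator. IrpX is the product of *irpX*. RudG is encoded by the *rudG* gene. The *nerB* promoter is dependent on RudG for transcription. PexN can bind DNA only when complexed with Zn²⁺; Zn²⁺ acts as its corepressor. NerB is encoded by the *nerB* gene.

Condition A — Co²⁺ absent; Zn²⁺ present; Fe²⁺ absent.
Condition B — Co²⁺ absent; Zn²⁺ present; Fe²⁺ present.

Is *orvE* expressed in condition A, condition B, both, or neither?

B only

Condition A:
Co²⁺ is absent, so UlmH is inactive.
Zn²⁺ is present, so PexN is active.
With repressor PexN bound, *irpX* is not transcribed.
So IrpX is not produced.
Fe²⁺ is absent, so SovB is active.
With repressor SovB bound, *rudG* is not transcribed.
So RudG is not produced.
Required activator RudG is absent, so *nerB* is not transcribed.
So NerB is not produced.
Required activator NerB is absent, so *orvE* is not transcribed.
→ *orvE* is OFF in A.
Condition B:
Co²⁺ is absent, so UlmH is inactive.
Zn²⁺ is present, so PexN is active.
With repressor PexN bound, *irpX* is not transcribed.
So IrpX is not produced.
Fe²⁺ is present, so SovB is inactive.
With no repressor bound, *rudG* is transcribed.
So RudG is produced and active.
No repressor is bound and RudG is active, so *nerB* is transcribed.
So NerB is produced and active.
No repressor is bound and NerB is active, so *orvE* is transcribed.
→ *orvE* is ON in B.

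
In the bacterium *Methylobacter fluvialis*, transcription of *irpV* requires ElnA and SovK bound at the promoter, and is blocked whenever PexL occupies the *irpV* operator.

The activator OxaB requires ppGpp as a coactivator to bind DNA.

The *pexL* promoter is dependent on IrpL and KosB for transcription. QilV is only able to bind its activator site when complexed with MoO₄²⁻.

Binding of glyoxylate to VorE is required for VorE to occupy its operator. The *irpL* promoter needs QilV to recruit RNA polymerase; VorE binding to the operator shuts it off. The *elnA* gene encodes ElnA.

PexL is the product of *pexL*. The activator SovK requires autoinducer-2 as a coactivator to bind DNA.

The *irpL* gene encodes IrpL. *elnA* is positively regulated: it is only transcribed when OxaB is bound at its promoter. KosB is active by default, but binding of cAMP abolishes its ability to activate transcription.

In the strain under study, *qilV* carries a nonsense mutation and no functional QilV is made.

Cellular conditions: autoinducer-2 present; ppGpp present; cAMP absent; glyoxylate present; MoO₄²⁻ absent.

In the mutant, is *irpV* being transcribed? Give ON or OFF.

ON

QilV is non-functional in this strain, so it has no effect.
Glyoxylate is present, so VorE is active.
With repressor VorE bound, *irpL* is not transcribed.
So IrpL is not produced.
cAMP is absent, so KosB is active.
Required activator IrpL is absent, so *pexL* is not transcribed.
So PexL is not produced.
ppGpp is present, so OxaB is active.
No repressor is bound and OxaB is active, so *elnA* is transcribed.
So ElnA is produced and active.
Autoinducer-2 is present, so SovK is active.
No repressor is bound and ElnA and SovK are active, so *irpV* is transcribed.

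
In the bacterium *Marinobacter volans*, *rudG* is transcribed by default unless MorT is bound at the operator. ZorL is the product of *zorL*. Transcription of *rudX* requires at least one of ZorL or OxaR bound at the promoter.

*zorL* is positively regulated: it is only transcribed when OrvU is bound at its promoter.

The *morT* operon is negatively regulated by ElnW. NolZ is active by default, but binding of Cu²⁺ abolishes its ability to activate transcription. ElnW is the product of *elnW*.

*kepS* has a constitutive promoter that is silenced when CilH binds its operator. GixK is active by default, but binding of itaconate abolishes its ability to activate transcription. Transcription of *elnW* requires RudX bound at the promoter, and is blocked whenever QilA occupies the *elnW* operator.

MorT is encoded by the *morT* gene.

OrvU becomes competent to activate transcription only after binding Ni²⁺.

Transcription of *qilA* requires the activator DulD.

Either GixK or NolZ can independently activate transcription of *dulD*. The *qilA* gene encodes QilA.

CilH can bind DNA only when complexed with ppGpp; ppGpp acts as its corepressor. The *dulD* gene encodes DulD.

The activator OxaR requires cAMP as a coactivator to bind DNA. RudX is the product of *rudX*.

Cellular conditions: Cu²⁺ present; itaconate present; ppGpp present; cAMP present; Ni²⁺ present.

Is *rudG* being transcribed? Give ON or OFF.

Ni²⁺ is present, so OrvU is active.
No repressor is bound and OrvU is active, so *zorL* is transcribed.
So ZorL is produced and active.
cAMP is present, so OxaR is active.
Activator ZorL is present, so *rudX* is transcribed.
So RudX is produced and active.
Itaconate is present, so GixK is inactive.
Cu²⁺ is present, so NolZ is inactive.
No activator is available at the *dulD* promoter, so *dulD* is not transcribed.
So DulD is not produced.
Required activator DulD is absent, so *qilA* is not transcribed.
So QilA is not produced.
No repressor is bound and RudX is active, so *elnW* is transcribed.
So ElnW is produced and active.
With repressor ElnW bound, *morT* is not transcribed.
So MorT is not produced.
With no repressor bound, *rudG* is transcribed.

ON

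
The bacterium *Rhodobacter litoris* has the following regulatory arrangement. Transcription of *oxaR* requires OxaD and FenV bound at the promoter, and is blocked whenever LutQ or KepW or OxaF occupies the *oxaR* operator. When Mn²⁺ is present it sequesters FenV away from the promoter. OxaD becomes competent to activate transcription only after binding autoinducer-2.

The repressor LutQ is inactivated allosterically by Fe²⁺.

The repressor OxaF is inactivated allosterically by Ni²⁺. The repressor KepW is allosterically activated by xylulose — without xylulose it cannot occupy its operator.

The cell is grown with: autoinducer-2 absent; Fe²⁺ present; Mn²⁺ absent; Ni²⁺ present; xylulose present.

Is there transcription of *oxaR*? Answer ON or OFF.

OFF

Fe²⁺ is present, so LutQ is inactive.
Autoinducer-2 is absent, so OxaD is inactive.
Xylulose is present, so KepW is active.
Mn²⁺ is absent, so FenV is active.
Ni²⁺ is present, so OxaF is inactive.
With repressor KepW bound, *oxaR* is not transcribed.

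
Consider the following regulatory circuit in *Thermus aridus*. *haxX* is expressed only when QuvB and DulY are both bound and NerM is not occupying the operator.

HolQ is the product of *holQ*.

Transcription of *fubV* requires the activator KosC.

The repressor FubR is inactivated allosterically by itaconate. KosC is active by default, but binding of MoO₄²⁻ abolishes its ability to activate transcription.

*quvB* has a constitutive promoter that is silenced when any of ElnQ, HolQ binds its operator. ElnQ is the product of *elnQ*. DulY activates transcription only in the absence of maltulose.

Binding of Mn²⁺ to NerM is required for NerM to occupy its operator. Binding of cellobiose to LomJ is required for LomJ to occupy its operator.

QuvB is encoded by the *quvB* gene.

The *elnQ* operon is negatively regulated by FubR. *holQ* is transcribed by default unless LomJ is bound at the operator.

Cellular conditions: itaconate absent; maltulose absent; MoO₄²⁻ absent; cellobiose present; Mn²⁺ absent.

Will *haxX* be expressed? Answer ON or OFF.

ON

Mn²⁺ is absent, so NerM is inactive.
Itaconate is absent, so FubR is active.
With repressor FubR bound, *elnQ* is not transcribed.
So ElnQ is not produced.
Cellobiose is present, so LomJ is active.
With repressor LomJ bound, *holQ* is not transcribed.
So HolQ is not produced.
With no repressor bound, *quvB* is transcribed.
So QuvB is produced and active.
Maltulose is absent, so DulY is active.
No repressor is bound and QuvB and DulY are active, so *haxX* is transcribed.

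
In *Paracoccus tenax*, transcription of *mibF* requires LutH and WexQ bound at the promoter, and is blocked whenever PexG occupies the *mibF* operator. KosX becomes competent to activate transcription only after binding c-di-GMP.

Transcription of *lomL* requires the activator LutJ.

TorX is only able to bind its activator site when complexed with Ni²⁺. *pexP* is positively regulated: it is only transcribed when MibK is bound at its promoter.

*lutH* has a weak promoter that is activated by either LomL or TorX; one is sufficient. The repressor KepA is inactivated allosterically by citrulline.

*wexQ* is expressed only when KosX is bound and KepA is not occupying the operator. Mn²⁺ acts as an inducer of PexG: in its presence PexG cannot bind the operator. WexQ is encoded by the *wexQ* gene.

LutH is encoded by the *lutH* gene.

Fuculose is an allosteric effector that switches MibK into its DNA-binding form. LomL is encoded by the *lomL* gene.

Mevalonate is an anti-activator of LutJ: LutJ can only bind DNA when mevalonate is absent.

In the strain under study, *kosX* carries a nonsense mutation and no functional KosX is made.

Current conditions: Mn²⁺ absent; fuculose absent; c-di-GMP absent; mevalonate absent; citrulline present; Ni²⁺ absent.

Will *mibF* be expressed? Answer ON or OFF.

OFF

Mevalonate is absent, so LutJ is active.
No repressor is bound and LutJ is active, so *lomL* is transcribed.
So LomL is produced and active.
Ni²⁺ is absent, so TorX is inactive.
Activator LomL is present, so *lutH* is transcribed.
So LutH is produced and active.
Mn²⁺ is absent, so PexG is active.
KosX is non-functional in this strain, so it has no effect.
Citrulline is present, so KepA is inactive.
Required activator KosX is absent, so *wexQ* is not transcribed.
So WexQ is not produced.
With repressor PexG bound, *mibF* is not transcribed.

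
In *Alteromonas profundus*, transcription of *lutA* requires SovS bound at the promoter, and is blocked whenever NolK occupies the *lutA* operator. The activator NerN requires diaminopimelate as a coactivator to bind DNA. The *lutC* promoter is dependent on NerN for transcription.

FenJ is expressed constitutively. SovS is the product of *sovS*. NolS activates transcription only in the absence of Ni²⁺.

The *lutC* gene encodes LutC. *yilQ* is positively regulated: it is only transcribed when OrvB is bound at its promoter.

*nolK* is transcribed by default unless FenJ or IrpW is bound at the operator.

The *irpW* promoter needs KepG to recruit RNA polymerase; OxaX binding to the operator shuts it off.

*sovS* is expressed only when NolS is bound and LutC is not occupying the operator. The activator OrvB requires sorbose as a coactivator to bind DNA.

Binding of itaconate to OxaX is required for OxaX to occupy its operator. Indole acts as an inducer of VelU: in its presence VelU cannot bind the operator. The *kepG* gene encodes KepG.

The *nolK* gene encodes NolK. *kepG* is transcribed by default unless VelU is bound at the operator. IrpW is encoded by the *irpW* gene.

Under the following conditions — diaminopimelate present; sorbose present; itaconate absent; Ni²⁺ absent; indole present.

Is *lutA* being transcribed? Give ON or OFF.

FenJ is produced constitutively and is active.
Itaconate is absent, so OxaX is inactive.
Indole is present, so VelU is inactive.
With no repressor bound, *kepG* is transcribed.
So KepG is produced and active.
No repressor is bound and KepG is active, so *irpW* is transcribed.
So IrpW is produced and active.
With repressor FenJ bound, *nolK* is not transcribed.
So NolK is not produced.
Diaminopimelate is present, so NerN is active.
No repressor is bound and NerN is active, so *lutC* is transcribed.
So LutC is produced and active.
Ni²⁺ is absent, so NolS is active.
With repressor LutC bound, *sovS* is not transcribed.
So SovS is not produced.
Required activator SovS is absent, so *lutA* is not transcribed.

OFF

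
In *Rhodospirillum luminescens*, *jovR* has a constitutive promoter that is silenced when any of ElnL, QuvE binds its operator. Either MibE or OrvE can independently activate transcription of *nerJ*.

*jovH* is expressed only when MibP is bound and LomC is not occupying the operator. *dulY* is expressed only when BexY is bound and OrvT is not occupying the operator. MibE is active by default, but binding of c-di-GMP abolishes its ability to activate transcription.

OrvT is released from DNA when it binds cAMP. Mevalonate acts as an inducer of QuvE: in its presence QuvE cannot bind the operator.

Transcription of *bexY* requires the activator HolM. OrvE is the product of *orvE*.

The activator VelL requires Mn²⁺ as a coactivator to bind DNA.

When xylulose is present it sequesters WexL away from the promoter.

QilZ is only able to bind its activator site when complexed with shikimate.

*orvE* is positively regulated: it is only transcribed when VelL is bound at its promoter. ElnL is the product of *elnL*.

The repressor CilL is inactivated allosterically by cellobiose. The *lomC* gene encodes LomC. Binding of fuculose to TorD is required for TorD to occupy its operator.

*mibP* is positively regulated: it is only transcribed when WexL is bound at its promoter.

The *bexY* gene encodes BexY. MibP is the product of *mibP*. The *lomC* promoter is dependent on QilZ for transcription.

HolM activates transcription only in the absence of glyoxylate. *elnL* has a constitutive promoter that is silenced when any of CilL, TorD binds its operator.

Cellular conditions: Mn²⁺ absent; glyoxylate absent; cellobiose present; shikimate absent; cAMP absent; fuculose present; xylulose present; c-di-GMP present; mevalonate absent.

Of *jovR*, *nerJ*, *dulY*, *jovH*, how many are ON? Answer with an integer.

Cellobiose is present, so CilL is inactive.
Fuculose is present, so TorD is active.
With repressor TorD bound, *elnL* is not transcribed.
So ElnL is not produced.
Mevalonate is absent, so QuvE is active.
With repressor QuvE bound, *jovR* is not transcribed.
→ *jovR* is OFF.
c-di-GMP is present, so MibE is inactive.
Mn²⁺ is absent, so VelL is inactive.
Required activator VelL is absent, so *orvE* is not transcribed.
So OrvE is not produced.
No activator is available at the *nerJ* promoter, so *nerJ* is not transcribed.
→ *nerJ* is OFF.
cAMP is absent, so OrvT is active.
Glyoxylate is absent, so HolM is active.
No repressor is bound and HolM is active, so *bexY* is transcribed.
So BexY is produced and active.
With repressor OrvT bound, *dulY* is not transcribed.
→ *dulY* is OFF.
Xylulose is present, so WexL is inactive.
Required activator WexL is absent, so *mibP* is not transcribed.
So MibP is not produced.
Shikimate is absent, so QilZ is inactive.
Required activator QilZ is absent, so *lomC* is not transcribed.
So LomC is not produced.
Required activator MibP is absent, so *jovH* is not transcribed.
→ *jovH* is OFF.
0 of the 4 genes are transcribed.

0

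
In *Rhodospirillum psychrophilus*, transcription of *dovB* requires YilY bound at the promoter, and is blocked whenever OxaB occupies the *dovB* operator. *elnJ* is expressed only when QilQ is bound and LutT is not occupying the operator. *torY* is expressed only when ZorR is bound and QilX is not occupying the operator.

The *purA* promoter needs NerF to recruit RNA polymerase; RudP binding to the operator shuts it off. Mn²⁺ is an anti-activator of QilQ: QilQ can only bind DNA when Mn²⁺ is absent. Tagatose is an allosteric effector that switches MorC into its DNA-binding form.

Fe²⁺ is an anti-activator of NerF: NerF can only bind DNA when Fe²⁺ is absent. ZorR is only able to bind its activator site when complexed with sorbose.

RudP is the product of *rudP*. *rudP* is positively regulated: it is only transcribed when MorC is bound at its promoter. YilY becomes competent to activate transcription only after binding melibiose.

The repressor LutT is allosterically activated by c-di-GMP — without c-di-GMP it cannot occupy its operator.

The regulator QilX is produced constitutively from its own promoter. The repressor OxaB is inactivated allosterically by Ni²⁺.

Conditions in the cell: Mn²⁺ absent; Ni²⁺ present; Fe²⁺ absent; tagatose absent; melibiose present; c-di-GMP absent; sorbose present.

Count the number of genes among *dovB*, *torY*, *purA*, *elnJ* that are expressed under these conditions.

3

Melibiose is present, so YilY is active.
Ni²⁺ is present, so OxaB is inactive.
No repressor is bound and YilY is active, so *dovB* is transcribed.
→ *dovB* is ON.
QilX is produced constitutively and is active.
Sorbose is present, so ZorR is active.
With repressor QilX bound, *torY* is not transcribed.
→ *torY* is OFF.
Fe²⁺ is absent, so NerF is active.
Tagatose is absent, so MorC is inactive.
Required activator MorC is absent, so *rudP* is not transcribed.
So RudP is not produced.
No repressor is bound and NerF is active, so *purA* is transcribed.
→ *purA* is ON.
Mn²⁺ is absent, so QilQ is active.
c-di-GMP is absent, so LutT is inactive.
No repressor is bound and QilQ is active, so *elnJ* is transcribed.
→ *elnJ* is ON.
3 of the 4 genes are transcribed.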